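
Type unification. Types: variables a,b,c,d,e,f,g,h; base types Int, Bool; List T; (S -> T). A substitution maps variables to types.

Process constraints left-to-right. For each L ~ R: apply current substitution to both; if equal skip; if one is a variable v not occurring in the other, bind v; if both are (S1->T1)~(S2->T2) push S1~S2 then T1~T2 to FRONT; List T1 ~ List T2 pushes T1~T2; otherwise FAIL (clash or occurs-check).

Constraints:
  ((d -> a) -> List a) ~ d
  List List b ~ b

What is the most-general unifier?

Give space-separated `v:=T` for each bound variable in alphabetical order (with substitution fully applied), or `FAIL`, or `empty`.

Answer: FAIL

Derivation:
step 1: unify ((d -> a) -> List a) ~ d  [subst: {-} | 1 pending]
  occurs-check fail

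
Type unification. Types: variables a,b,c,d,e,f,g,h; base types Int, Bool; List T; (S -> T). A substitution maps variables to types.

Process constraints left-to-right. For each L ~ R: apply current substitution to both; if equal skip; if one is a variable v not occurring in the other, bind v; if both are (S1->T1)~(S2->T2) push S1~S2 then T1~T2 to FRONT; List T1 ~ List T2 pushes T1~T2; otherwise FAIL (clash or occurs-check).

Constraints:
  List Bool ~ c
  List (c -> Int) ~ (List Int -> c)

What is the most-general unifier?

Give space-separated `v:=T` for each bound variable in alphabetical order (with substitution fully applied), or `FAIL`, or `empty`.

step 1: unify List Bool ~ c  [subst: {-} | 1 pending]
  bind c := List Bool
step 2: unify List (List Bool -> Int) ~ (List Int -> List Bool)  [subst: {c:=List Bool} | 0 pending]
  clash: List (List Bool -> Int) vs (List Int -> List Bool)

Answer: FAIL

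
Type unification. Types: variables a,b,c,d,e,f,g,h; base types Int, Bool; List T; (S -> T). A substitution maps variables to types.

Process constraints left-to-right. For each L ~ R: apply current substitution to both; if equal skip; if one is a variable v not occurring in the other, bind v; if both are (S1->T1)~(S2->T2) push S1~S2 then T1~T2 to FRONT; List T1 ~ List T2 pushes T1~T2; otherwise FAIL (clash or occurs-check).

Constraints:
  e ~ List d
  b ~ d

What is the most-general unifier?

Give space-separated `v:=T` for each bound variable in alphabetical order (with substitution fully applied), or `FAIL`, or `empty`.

step 1: unify e ~ List d  [subst: {-} | 1 pending]
  bind e := List d
step 2: unify b ~ d  [subst: {e:=List d} | 0 pending]
  bind b := d

Answer: b:=d e:=List d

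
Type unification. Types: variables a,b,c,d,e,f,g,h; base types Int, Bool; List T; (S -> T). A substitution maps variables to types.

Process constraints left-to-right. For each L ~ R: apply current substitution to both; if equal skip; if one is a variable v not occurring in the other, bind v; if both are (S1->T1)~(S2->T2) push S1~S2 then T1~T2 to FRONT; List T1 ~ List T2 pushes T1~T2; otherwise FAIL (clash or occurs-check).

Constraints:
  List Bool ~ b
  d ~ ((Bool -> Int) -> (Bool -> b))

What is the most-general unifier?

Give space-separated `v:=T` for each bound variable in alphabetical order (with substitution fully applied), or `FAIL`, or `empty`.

Answer: b:=List Bool d:=((Bool -> Int) -> (Bool -> List Bool))

Derivation:
step 1: unify List Bool ~ b  [subst: {-} | 1 pending]
  bind b := List Bool
step 2: unify d ~ ((Bool -> Int) -> (Bool -> List Bool))  [subst: {b:=List Bool} | 0 pending]
  bind d := ((Bool -> Int) -> (Bool -> List Bool))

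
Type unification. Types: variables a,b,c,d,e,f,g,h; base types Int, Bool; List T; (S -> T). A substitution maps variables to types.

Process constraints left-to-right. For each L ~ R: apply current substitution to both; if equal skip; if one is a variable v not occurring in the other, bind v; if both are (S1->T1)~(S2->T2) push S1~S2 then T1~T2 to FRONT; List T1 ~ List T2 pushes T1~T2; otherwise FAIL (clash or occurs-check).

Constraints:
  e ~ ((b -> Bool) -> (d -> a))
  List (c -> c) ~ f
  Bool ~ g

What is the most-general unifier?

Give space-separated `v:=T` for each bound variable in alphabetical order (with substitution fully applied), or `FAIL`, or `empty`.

step 1: unify e ~ ((b -> Bool) -> (d -> a))  [subst: {-} | 2 pending]
  bind e := ((b -> Bool) -> (d -> a))
step 2: unify List (c -> c) ~ f  [subst: {e:=((b -> Bool) -> (d -> a))} | 1 pending]
  bind f := List (c -> c)
step 3: unify Bool ~ g  [subst: {e:=((b -> Bool) -> (d -> a)), f:=List (c -> c)} | 0 pending]
  bind g := Bool

Answer: e:=((b -> Bool) -> (d -> a)) f:=List (c -> c) g:=Bool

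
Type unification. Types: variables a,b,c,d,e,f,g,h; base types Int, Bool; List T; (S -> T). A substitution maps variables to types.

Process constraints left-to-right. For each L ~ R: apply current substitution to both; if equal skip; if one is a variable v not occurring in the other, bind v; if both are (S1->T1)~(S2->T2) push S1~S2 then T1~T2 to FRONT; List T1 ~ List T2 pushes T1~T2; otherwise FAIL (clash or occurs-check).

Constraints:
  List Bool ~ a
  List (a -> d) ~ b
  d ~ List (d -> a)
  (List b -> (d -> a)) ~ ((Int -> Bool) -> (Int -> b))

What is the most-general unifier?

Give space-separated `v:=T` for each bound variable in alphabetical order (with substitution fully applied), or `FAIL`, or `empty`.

step 1: unify List Bool ~ a  [subst: {-} | 3 pending]
  bind a := List Bool
step 2: unify List (List Bool -> d) ~ b  [subst: {a:=List Bool} | 2 pending]
  bind b := List (List Bool -> d)
step 3: unify d ~ List (d -> List Bool)  [subst: {a:=List Bool, b:=List (List Bool -> d)} | 1 pending]
  occurs-check fail: d in List (d -> List Bool)

Answer: FAIL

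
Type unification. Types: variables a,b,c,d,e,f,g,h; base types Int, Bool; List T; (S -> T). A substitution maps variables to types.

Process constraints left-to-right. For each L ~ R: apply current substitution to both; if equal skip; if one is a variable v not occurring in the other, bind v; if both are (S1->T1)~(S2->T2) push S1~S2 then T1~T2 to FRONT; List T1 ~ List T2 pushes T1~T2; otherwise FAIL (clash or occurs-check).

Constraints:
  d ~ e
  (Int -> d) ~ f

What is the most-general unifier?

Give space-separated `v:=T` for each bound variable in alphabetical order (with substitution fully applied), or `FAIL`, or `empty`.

Answer: d:=e f:=(Int -> e)

Derivation:
step 1: unify d ~ e  [subst: {-} | 1 pending]
  bind d := e
step 2: unify (Int -> e) ~ f  [subst: {d:=e} | 0 pending]
  bind f := (Int -> e)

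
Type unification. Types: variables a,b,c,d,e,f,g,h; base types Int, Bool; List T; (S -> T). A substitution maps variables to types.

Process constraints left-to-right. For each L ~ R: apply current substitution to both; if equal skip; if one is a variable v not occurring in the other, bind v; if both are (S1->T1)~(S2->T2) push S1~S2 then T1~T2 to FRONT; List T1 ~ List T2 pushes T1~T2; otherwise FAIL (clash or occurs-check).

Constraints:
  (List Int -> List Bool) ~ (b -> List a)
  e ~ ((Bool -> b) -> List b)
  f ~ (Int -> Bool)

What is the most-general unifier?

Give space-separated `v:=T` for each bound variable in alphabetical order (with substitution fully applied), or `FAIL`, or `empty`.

step 1: unify (List Int -> List Bool) ~ (b -> List a)  [subst: {-} | 2 pending]
  -> decompose arrow: push List Int~b, List Bool~List a
step 2: unify List Int ~ b  [subst: {-} | 3 pending]
  bind b := List Int
step 3: unify List Bool ~ List a  [subst: {b:=List Int} | 2 pending]
  -> decompose List: push Bool~a
step 4: unify Bool ~ a  [subst: {b:=List Int} | 2 pending]
  bind a := Bool
step 5: unify e ~ ((Bool -> List Int) -> List List Int)  [subst: {b:=List Int, a:=Bool} | 1 pending]
  bind e := ((Bool -> List Int) -> List List Int)
step 6: unify f ~ (Int -> Bool)  [subst: {b:=List Int, a:=Bool, e:=((Bool -> List Int) -> List List Int)} | 0 pending]
  bind f := (Int -> Bool)

Answer: a:=Bool b:=List Int e:=((Bool -> List Int) -> List List Int) f:=(Int -> Bool)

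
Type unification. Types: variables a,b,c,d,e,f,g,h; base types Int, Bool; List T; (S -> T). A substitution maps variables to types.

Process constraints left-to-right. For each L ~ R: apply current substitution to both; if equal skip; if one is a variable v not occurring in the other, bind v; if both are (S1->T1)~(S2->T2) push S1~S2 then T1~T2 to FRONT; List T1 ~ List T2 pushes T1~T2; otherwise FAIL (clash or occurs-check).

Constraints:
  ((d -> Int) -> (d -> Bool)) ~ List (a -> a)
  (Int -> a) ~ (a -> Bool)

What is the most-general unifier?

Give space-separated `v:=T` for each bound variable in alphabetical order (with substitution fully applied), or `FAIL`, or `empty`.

Answer: FAIL

Derivation:
step 1: unify ((d -> Int) -> (d -> Bool)) ~ List (a -> a)  [subst: {-} | 1 pending]
  clash: ((d -> Int) -> (d -> Bool)) vs List (a -> a)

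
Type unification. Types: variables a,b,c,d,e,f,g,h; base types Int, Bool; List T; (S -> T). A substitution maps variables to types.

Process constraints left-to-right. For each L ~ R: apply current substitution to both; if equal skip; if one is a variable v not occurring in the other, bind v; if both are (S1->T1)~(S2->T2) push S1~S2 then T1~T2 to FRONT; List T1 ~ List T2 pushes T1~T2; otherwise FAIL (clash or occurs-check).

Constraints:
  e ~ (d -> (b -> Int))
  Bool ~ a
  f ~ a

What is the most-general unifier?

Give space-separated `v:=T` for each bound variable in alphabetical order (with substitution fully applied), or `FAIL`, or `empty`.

Answer: a:=Bool e:=(d -> (b -> Int)) f:=Bool

Derivation:
step 1: unify e ~ (d -> (b -> Int))  [subst: {-} | 2 pending]
  bind e := (d -> (b -> Int))
step 2: unify Bool ~ a  [subst: {e:=(d -> (b -> Int))} | 1 pending]
  bind a := Bool
step 3: unify f ~ Bool  [subst: {e:=(d -> (b -> Int)), a:=Bool} | 0 pending]
  bind f := Bool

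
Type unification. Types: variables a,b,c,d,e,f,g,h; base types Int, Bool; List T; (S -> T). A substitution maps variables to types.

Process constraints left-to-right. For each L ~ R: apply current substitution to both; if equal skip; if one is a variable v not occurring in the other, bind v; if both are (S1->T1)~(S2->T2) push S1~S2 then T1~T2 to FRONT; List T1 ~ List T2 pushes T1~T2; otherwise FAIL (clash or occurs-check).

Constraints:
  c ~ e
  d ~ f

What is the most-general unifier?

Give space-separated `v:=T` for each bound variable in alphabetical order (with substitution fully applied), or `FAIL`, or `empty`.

Answer: c:=e d:=f

Derivation:
step 1: unify c ~ e  [subst: {-} | 1 pending]
  bind c := e
step 2: unify d ~ f  [subst: {c:=e} | 0 pending]
  bind d := f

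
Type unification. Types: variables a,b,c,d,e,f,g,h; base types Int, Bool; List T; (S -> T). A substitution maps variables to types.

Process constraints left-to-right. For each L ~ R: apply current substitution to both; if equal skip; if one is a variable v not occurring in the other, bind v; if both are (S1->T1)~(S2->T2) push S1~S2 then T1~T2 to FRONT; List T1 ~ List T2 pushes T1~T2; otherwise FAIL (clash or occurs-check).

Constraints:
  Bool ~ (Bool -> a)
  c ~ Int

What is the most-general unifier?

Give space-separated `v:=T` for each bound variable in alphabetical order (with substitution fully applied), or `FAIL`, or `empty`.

Answer: FAIL

Derivation:
step 1: unify Bool ~ (Bool -> a)  [subst: {-} | 1 pending]
  clash: Bool vs (Bool -> a)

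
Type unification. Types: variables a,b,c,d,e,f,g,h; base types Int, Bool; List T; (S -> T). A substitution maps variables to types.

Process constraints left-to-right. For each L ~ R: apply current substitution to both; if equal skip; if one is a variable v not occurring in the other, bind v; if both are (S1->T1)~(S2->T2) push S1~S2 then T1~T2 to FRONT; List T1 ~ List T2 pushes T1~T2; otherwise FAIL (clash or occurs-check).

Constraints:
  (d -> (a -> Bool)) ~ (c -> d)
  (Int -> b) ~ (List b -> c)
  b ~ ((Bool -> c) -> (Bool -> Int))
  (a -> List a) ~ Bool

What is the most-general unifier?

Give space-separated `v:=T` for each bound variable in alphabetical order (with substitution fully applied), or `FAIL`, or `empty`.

Answer: FAIL

Derivation:
step 1: unify (d -> (a -> Bool)) ~ (c -> d)  [subst: {-} | 3 pending]
  -> decompose arrow: push d~c, (a -> Bool)~d
step 2: unify d ~ c  [subst: {-} | 4 pending]
  bind d := c
step 3: unify (a -> Bool) ~ c  [subst: {d:=c} | 3 pending]
  bind c := (a -> Bool)
step 4: unify (Int -> b) ~ (List b -> (a -> Bool))  [subst: {d:=c, c:=(a -> Bool)} | 2 pending]
  -> decompose arrow: push Int~List b, b~(a -> Bool)
step 5: unify Int ~ List b  [subst: {d:=c, c:=(a -> Bool)} | 3 pending]
  clash: Int vs List b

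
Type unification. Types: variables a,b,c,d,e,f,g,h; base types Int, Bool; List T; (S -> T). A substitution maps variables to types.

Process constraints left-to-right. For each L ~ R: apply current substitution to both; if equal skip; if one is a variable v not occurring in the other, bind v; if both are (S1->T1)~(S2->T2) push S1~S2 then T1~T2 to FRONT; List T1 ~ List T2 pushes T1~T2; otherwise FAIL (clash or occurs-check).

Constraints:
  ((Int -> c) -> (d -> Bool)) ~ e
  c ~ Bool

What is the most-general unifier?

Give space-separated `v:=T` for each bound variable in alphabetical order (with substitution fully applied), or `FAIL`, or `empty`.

Answer: c:=Bool e:=((Int -> Bool) -> (d -> Bool))

Derivation:
step 1: unify ((Int -> c) -> (d -> Bool)) ~ e  [subst: {-} | 1 pending]
  bind e := ((Int -> c) -> (d -> Bool))
step 2: unify c ~ Bool  [subst: {e:=((Int -> c) -> (d -> Bool))} | 0 pending]
  bind c := Bool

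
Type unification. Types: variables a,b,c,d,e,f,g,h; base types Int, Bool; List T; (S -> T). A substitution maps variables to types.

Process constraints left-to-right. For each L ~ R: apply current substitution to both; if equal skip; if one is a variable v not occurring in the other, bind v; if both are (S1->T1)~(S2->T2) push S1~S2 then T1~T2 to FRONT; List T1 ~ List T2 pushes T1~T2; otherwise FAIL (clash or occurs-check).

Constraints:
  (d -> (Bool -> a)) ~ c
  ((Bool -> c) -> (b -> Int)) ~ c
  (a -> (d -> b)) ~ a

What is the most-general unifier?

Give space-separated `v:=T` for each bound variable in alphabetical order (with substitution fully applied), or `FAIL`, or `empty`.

step 1: unify (d -> (Bool -> a)) ~ c  [subst: {-} | 2 pending]
  bind c := (d -> (Bool -> a))
step 2: unify ((Bool -> (d -> (Bool -> a))) -> (b -> Int)) ~ (d -> (Bool -> a))  [subst: {c:=(d -> (Bool -> a))} | 1 pending]
  -> decompose arrow: push (Bool -> (d -> (Bool -> a)))~d, (b -> Int)~(Bool -> a)
step 3: unify (Bool -> (d -> (Bool -> a))) ~ d  [subst: {c:=(d -> (Bool -> a))} | 2 pending]
  occurs-check fail

Answer: FAIL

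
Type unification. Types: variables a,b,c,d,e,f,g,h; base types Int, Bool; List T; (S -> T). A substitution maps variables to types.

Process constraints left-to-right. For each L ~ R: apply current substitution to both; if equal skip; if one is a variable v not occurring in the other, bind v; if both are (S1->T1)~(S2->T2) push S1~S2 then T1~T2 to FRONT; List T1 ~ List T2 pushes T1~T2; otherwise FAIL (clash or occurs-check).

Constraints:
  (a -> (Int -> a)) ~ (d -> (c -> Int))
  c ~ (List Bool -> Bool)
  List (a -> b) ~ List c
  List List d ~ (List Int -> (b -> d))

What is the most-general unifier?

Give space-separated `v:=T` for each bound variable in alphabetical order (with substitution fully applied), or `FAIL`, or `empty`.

step 1: unify (a -> (Int -> a)) ~ (d -> (c -> Int))  [subst: {-} | 3 pending]
  -> decompose arrow: push a~d, (Int -> a)~(c -> Int)
step 2: unify a ~ d  [subst: {-} | 4 pending]
  bind a := d
step 3: unify (Int -> d) ~ (c -> Int)  [subst: {a:=d} | 3 pending]
  -> decompose arrow: push Int~c, d~Int
step 4: unify Int ~ c  [subst: {a:=d} | 4 pending]
  bind c := Int
step 5: unify d ~ Int  [subst: {a:=d, c:=Int} | 3 pending]
  bind d := Int
step 6: unify Int ~ (List Bool -> Bool)  [subst: {a:=d, c:=Int, d:=Int} | 2 pending]
  clash: Int vs (List Bool -> Bool)

Answer: FAIL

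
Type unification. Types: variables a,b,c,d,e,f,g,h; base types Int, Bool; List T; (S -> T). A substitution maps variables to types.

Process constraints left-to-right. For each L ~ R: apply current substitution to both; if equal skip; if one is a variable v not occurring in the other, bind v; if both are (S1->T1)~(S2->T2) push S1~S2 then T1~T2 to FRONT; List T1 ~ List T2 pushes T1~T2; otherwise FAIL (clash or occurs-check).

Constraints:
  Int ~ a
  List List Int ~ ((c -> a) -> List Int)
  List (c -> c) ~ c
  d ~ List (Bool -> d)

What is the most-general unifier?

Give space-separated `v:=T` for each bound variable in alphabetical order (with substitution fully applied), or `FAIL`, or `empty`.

Answer: FAIL

Derivation:
step 1: unify Int ~ a  [subst: {-} | 3 pending]
  bind a := Int
step 2: unify List List Int ~ ((c -> Int) -> List Int)  [subst: {a:=Int} | 2 pending]
  clash: List List Int vs ((c -> Int) -> List Int)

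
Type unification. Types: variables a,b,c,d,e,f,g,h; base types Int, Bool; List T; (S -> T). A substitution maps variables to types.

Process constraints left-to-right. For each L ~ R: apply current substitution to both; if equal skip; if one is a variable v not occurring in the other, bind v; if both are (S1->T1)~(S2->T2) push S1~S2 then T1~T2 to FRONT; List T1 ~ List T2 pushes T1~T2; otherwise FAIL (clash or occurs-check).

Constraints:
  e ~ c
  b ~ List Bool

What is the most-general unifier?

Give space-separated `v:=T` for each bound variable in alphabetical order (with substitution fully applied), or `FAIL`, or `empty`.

Answer: b:=List Bool e:=c

Derivation:
step 1: unify e ~ c  [subst: {-} | 1 pending]
  bind e := c
step 2: unify b ~ List Bool  [subst: {e:=c} | 0 pending]
  bind b := List Bool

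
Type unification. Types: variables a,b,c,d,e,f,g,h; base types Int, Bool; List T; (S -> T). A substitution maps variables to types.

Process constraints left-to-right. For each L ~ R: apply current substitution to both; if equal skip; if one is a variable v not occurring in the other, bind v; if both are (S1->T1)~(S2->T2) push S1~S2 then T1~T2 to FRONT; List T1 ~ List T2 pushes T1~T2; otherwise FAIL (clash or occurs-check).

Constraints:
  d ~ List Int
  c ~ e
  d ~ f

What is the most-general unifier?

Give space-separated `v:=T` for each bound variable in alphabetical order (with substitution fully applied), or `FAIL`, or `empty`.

Answer: c:=e d:=List Int f:=List Int

Derivation:
step 1: unify d ~ List Int  [subst: {-} | 2 pending]
  bind d := List Int
step 2: unify c ~ e  [subst: {d:=List Int} | 1 pending]
  bind c := e
step 3: unify List Int ~ f  [subst: {d:=List Int, c:=e} | 0 pending]
  bind f := List Int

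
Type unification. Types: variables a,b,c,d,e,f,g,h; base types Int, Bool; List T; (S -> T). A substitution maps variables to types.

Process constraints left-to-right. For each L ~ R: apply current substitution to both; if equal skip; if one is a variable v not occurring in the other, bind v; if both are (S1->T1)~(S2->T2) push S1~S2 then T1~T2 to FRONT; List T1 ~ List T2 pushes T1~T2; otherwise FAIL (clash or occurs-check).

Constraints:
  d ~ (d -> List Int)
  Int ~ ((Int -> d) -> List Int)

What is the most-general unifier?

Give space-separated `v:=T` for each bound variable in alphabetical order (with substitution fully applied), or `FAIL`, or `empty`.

Answer: FAIL

Derivation:
step 1: unify d ~ (d -> List Int)  [subst: {-} | 1 pending]
  occurs-check fail: d in (d -> List Int)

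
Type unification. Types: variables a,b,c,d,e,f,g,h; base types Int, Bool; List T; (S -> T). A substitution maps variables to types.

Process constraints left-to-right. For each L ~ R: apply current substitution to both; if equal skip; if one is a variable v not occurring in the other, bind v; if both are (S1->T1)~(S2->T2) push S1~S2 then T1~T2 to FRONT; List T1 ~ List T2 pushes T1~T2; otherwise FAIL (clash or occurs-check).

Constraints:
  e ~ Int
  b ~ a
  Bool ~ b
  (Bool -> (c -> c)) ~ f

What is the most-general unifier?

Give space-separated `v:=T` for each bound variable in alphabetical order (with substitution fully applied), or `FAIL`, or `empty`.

step 1: unify e ~ Int  [subst: {-} | 3 pending]
  bind e := Int
step 2: unify b ~ a  [subst: {e:=Int} | 2 pending]
  bind b := a
step 3: unify Bool ~ a  [subst: {e:=Int, b:=a} | 1 pending]
  bind a := Bool
step 4: unify (Bool -> (c -> c)) ~ f  [subst: {e:=Int, b:=a, a:=Bool} | 0 pending]
  bind f := (Bool -> (c -> c))

Answer: a:=Bool b:=Bool e:=Int f:=(Bool -> (c -> c))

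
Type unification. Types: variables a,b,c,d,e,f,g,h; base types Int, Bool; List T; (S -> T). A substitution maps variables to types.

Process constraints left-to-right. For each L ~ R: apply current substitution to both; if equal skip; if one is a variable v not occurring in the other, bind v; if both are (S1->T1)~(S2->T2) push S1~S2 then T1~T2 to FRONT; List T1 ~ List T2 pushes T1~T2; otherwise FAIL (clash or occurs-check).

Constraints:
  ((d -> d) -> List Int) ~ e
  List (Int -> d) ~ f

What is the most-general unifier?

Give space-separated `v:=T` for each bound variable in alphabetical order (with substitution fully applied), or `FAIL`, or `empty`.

Answer: e:=((d -> d) -> List Int) f:=List (Int -> d)

Derivation:
step 1: unify ((d -> d) -> List Int) ~ e  [subst: {-} | 1 pending]
  bind e := ((d -> d) -> List Int)
step 2: unify List (Int -> d) ~ f  [subst: {e:=((d -> d) -> List Int)} | 0 pending]
  bind f := List (Int -> d)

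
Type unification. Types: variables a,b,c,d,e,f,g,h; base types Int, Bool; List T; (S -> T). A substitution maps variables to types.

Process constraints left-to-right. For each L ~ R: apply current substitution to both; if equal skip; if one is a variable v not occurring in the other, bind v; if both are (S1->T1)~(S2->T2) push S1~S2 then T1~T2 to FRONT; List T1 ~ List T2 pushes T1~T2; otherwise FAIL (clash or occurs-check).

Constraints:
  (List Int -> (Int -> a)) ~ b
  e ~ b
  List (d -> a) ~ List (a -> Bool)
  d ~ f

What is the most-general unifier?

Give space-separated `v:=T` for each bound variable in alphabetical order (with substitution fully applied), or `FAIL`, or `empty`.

Answer: a:=Bool b:=(List Int -> (Int -> Bool)) d:=Bool e:=(List Int -> (Int -> Bool)) f:=Bool

Derivation:
step 1: unify (List Int -> (Int -> a)) ~ b  [subst: {-} | 3 pending]
  bind b := (List Int -> (Int -> a))
step 2: unify e ~ (List Int -> (Int -> a))  [subst: {b:=(List Int -> (Int -> a))} | 2 pending]
  bind e := (List Int -> (Int -> a))
step 3: unify List (d -> a) ~ List (a -> Bool)  [subst: {b:=(List Int -> (Int -> a)), e:=(List Int -> (Int -> a))} | 1 pending]
  -> decompose List: push (d -> a)~(a -> Bool)
step 4: unify (d -> a) ~ (a -> Bool)  [subst: {b:=(List Int -> (Int -> a)), e:=(List Int -> (Int -> a))} | 1 pending]
  -> decompose arrow: push d~a, a~Bool
step 5: unify d ~ a  [subst: {b:=(List Int -> (Int -> a)), e:=(List Int -> (Int -> a))} | 2 pending]
  bind d := a
step 6: unify a ~ Bool  [subst: {b:=(List Int -> (Int -> a)), e:=(List Int -> (Int -> a)), d:=a} | 1 pending]
  bind a := Bool
step 7: unify Bool ~ f  [subst: {b:=(List Int -> (Int -> a)), e:=(List Int -> (Int -> a)), d:=a, a:=Bool} | 0 pending]
  bind f := Bool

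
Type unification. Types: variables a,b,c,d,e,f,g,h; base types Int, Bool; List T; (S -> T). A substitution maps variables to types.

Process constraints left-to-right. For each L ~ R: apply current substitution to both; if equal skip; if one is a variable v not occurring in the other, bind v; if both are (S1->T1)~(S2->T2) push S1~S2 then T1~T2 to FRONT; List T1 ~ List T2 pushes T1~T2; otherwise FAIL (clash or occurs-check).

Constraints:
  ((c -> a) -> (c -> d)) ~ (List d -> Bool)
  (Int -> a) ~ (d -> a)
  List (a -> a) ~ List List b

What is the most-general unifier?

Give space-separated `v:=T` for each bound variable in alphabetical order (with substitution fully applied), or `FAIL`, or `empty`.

step 1: unify ((c -> a) -> (c -> d)) ~ (List d -> Bool)  [subst: {-} | 2 pending]
  -> decompose arrow: push (c -> a)~List d, (c -> d)~Bool
step 2: unify (c -> a) ~ List d  [subst: {-} | 3 pending]
  clash: (c -> a) vs List d

Answer: FAIL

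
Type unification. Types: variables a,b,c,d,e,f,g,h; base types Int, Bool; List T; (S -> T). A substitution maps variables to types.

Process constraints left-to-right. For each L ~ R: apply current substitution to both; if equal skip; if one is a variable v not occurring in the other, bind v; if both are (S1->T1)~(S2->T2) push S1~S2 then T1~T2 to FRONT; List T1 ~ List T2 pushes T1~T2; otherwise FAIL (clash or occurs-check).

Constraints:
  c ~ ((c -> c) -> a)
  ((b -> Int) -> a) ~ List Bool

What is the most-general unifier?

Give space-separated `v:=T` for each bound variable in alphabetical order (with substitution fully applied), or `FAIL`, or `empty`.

Answer: FAIL

Derivation:
step 1: unify c ~ ((c -> c) -> a)  [subst: {-} | 1 pending]
  occurs-check fail: c in ((c -> c) -> a)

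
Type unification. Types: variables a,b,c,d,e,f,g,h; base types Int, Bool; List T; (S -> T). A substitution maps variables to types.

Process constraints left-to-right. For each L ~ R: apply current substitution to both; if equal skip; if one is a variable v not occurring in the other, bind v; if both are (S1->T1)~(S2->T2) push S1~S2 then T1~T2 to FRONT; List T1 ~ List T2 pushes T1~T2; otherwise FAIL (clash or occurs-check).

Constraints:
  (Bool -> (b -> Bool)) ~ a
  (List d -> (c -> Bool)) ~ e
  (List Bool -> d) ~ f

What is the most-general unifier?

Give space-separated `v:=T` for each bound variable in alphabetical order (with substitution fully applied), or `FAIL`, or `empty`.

step 1: unify (Bool -> (b -> Bool)) ~ a  [subst: {-} | 2 pending]
  bind a := (Bool -> (b -> Bool))
step 2: unify (List d -> (c -> Bool)) ~ e  [subst: {a:=(Bool -> (b -> Bool))} | 1 pending]
  bind e := (List d -> (c -> Bool))
step 3: unify (List Bool -> d) ~ f  [subst: {a:=(Bool -> (b -> Bool)), e:=(List d -> (c -> Bool))} | 0 pending]
  bind f := (List Bool -> d)

Answer: a:=(Bool -> (b -> Bool)) e:=(List d -> (c -> Bool)) f:=(List Bool -> d)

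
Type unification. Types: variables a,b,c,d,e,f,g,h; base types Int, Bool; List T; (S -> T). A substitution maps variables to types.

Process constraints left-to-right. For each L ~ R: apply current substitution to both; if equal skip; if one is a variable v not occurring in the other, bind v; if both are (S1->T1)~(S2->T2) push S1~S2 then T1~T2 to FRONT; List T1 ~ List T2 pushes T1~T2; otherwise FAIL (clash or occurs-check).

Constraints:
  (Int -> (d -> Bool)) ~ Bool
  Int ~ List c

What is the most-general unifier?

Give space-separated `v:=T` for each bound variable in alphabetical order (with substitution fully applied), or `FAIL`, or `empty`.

step 1: unify (Int -> (d -> Bool)) ~ Bool  [subst: {-} | 1 pending]
  clash: (Int -> (d -> Bool)) vs Bool

Answer: FAIL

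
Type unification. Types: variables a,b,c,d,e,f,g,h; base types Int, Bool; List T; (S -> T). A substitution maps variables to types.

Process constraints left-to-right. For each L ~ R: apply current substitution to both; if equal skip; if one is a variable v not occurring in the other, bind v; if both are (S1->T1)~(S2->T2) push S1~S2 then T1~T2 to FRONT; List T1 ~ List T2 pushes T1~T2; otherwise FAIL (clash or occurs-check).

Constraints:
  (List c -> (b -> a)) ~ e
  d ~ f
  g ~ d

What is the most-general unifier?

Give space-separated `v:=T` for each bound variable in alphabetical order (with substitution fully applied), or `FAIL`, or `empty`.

Answer: d:=f e:=(List c -> (b -> a)) g:=f

Derivation:
step 1: unify (List c -> (b -> a)) ~ e  [subst: {-} | 2 pending]
  bind e := (List c -> (b -> a))
step 2: unify d ~ f  [subst: {e:=(List c -> (b -> a))} | 1 pending]
  bind d := f
step 3: unify g ~ f  [subst: {e:=(List c -> (b -> a)), d:=f} | 0 pending]
  bind g := f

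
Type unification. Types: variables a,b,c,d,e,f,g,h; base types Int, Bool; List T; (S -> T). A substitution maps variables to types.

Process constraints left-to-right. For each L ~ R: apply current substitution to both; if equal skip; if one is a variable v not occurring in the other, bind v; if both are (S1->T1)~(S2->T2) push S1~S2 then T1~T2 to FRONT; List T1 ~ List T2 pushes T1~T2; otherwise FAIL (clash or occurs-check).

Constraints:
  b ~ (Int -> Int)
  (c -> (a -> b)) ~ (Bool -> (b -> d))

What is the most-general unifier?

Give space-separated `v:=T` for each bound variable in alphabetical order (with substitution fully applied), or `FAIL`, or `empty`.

step 1: unify b ~ (Int -> Int)  [subst: {-} | 1 pending]
  bind b := (Int -> Int)
step 2: unify (c -> (a -> (Int -> Int))) ~ (Bool -> ((Int -> Int) -> d))  [subst: {b:=(Int -> Int)} | 0 pending]
  -> decompose arrow: push c~Bool, (a -> (Int -> Int))~((Int -> Int) -> d)
step 3: unify c ~ Bool  [subst: {b:=(Int -> Int)} | 1 pending]
  bind c := Bool
step 4: unify (a -> (Int -> Int)) ~ ((Int -> Int) -> d)  [subst: {b:=(Int -> Int), c:=Bool} | 0 pending]
  -> decompose arrow: push a~(Int -> Int), (Int -> Int)~d
step 5: unify a ~ (Int -> Int)  [subst: {b:=(Int -> Int), c:=Bool} | 1 pending]
  bind a := (Int -> Int)
step 6: unify (Int -> Int) ~ d  [subst: {b:=(Int -> Int), c:=Bool, a:=(Int -> Int)} | 0 pending]
  bind d := (Int -> Int)

Answer: a:=(Int -> Int) b:=(Int -> Int) c:=Bool d:=(Int -> Int)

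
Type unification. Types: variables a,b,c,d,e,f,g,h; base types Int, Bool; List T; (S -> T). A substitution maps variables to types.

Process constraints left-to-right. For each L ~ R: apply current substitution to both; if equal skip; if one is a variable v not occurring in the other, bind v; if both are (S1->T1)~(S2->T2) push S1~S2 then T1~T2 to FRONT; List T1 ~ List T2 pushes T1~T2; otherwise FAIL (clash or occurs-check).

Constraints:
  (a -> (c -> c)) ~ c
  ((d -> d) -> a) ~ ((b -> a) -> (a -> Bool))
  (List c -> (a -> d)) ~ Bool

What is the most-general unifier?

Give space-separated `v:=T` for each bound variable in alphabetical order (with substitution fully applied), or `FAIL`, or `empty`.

step 1: unify (a -> (c -> c)) ~ c  [subst: {-} | 2 pending]
  occurs-check fail

Answer: FAIL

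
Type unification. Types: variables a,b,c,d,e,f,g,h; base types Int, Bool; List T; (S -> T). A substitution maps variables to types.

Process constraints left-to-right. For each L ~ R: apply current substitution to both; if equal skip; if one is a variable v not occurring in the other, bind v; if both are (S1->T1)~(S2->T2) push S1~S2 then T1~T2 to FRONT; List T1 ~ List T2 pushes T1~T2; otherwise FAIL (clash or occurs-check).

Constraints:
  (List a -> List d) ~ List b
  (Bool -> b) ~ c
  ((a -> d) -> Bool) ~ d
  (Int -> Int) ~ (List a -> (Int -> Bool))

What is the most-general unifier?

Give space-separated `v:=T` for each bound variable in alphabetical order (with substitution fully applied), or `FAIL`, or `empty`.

Answer: FAIL

Derivation:
step 1: unify (List a -> List d) ~ List b  [subst: {-} | 3 pending]
  clash: (List a -> List d) vs List b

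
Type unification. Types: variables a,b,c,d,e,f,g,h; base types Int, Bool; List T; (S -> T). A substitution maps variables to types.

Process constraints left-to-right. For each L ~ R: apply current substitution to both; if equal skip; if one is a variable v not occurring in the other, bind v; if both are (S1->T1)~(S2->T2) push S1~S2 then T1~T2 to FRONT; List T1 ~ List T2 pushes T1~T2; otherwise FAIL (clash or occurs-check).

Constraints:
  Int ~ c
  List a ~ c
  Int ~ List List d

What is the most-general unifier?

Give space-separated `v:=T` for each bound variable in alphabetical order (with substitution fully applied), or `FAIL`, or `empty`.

Answer: FAIL

Derivation:
step 1: unify Int ~ c  [subst: {-} | 2 pending]
  bind c := Int
step 2: unify List a ~ Int  [subst: {c:=Int} | 1 pending]
  clash: List a vs Int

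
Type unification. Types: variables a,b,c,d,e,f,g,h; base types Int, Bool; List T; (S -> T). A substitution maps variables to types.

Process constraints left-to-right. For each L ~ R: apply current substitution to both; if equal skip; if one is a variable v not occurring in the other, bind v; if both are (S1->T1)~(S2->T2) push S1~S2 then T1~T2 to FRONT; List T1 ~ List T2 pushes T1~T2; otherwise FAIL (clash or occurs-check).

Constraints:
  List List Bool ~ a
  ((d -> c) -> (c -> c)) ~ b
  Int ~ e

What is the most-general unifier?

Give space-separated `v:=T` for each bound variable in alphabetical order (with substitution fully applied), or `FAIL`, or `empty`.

Answer: a:=List List Bool b:=((d -> c) -> (c -> c)) e:=Int

Derivation:
step 1: unify List List Bool ~ a  [subst: {-} | 2 pending]
  bind a := List List Bool
step 2: unify ((d -> c) -> (c -> c)) ~ b  [subst: {a:=List List Bool} | 1 pending]
  bind b := ((d -> c) -> (c -> c))
step 3: unify Int ~ e  [subst: {a:=List List Bool, b:=((d -> c) -> (c -> c))} | 0 pending]
  bind e := Int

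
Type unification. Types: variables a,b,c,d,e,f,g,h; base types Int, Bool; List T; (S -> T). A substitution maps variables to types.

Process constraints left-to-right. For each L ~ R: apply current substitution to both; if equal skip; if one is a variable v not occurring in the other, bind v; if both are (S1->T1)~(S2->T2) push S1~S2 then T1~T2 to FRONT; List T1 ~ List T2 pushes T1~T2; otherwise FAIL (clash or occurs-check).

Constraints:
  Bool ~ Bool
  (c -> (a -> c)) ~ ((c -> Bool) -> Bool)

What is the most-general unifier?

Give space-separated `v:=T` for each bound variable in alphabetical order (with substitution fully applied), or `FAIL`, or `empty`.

step 1: unify Bool ~ Bool  [subst: {-} | 1 pending]
  -> identical, skip
step 2: unify (c -> (a -> c)) ~ ((c -> Bool) -> Bool)  [subst: {-} | 0 pending]
  -> decompose arrow: push c~(c -> Bool), (a -> c)~Bool
step 3: unify c ~ (c -> Bool)  [subst: {-} | 1 pending]
  occurs-check fail: c in (c -> Bool)

Answer: FAIL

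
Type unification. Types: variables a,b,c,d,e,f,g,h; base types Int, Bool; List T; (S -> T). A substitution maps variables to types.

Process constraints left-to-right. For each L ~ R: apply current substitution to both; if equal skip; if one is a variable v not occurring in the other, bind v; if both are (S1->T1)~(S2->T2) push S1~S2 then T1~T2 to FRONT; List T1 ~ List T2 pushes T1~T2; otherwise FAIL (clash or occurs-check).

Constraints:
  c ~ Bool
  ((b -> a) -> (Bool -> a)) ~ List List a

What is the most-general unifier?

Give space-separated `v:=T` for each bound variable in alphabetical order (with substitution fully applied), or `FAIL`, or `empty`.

Answer: FAIL

Derivation:
step 1: unify c ~ Bool  [subst: {-} | 1 pending]
  bind c := Bool
step 2: unify ((b -> a) -> (Bool -> a)) ~ List List a  [subst: {c:=Bool} | 0 pending]
  clash: ((b -> a) -> (Bool -> a)) vs List List a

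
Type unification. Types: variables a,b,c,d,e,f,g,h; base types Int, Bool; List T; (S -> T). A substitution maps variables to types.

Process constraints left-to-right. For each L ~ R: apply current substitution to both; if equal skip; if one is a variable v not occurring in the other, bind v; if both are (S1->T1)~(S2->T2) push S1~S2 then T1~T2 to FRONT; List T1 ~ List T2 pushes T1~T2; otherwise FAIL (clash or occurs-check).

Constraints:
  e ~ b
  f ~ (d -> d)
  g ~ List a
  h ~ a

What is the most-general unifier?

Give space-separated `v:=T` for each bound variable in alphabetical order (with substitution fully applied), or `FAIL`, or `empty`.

Answer: e:=b f:=(d -> d) g:=List a h:=a

Derivation:
step 1: unify e ~ b  [subst: {-} | 3 pending]
  bind e := b
step 2: unify f ~ (d -> d)  [subst: {e:=b} | 2 pending]
  bind f := (d -> d)
step 3: unify g ~ List a  [subst: {e:=b, f:=(d -> d)} | 1 pending]
  bind g := List a
step 4: unify h ~ a  [subst: {e:=b, f:=(d -> d), g:=List a} | 0 pending]
  bind h := a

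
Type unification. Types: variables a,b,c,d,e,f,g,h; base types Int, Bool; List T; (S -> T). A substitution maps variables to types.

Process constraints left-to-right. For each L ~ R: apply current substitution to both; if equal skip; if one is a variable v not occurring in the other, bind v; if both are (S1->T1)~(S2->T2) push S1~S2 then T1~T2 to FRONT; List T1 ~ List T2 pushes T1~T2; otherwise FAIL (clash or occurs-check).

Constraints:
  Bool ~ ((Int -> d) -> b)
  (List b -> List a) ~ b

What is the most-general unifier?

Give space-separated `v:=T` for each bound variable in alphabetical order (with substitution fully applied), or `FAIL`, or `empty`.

Answer: FAIL

Derivation:
step 1: unify Bool ~ ((Int -> d) -> b)  [subst: {-} | 1 pending]
  clash: Bool vs ((Int -> d) -> b)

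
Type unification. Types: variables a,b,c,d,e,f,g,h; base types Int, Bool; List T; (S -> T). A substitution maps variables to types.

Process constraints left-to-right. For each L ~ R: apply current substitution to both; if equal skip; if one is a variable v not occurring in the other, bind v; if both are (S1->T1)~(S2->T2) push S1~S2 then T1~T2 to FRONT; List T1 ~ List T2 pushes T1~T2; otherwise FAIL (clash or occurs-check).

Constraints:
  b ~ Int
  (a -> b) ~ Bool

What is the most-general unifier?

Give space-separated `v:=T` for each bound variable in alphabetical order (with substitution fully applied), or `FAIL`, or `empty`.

step 1: unify b ~ Int  [subst: {-} | 1 pending]
  bind b := Int
step 2: unify (a -> Int) ~ Bool  [subst: {b:=Int} | 0 pending]
  clash: (a -> Int) vs Bool

Answer: FAIL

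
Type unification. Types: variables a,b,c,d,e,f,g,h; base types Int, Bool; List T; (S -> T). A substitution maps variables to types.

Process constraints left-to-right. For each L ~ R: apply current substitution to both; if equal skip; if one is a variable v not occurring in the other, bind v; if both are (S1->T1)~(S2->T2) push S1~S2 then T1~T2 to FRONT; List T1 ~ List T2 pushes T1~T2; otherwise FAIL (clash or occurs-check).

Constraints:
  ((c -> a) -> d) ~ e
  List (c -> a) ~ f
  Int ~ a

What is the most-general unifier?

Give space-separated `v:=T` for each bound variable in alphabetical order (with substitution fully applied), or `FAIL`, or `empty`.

step 1: unify ((c -> a) -> d) ~ e  [subst: {-} | 2 pending]
  bind e := ((c -> a) -> d)
step 2: unify List (c -> a) ~ f  [subst: {e:=((c -> a) -> d)} | 1 pending]
  bind f := List (c -> a)
step 3: unify Int ~ a  [subst: {e:=((c -> a) -> d), f:=List (c -> a)} | 0 pending]
  bind a := Int

Answer: a:=Int e:=((c -> Int) -> d) f:=List (c -> Int)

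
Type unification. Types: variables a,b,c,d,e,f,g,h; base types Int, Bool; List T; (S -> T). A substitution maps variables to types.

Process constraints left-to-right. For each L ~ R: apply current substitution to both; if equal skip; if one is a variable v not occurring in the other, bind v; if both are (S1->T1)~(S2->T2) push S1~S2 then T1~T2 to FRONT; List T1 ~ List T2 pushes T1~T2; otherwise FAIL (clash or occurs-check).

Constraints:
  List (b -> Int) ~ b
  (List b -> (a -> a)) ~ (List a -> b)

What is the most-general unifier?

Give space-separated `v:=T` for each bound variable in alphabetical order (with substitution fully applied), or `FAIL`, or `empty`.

step 1: unify List (b -> Int) ~ b  [subst: {-} | 1 pending]
  occurs-check fail

Answer: FAIL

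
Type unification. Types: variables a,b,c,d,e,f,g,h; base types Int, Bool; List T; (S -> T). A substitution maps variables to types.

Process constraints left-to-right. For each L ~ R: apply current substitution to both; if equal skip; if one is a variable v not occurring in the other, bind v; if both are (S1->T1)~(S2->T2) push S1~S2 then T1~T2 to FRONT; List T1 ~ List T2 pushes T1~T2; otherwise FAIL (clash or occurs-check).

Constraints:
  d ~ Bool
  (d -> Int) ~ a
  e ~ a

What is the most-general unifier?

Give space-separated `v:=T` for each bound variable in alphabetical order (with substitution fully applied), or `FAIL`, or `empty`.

step 1: unify d ~ Bool  [subst: {-} | 2 pending]
  bind d := Bool
step 2: unify (Bool -> Int) ~ a  [subst: {d:=Bool} | 1 pending]
  bind a := (Bool -> Int)
step 3: unify e ~ (Bool -> Int)  [subst: {d:=Bool, a:=(Bool -> Int)} | 0 pending]
  bind e := (Bool -> Int)

Answer: a:=(Bool -> Int) d:=Bool e:=(Bool -> Int)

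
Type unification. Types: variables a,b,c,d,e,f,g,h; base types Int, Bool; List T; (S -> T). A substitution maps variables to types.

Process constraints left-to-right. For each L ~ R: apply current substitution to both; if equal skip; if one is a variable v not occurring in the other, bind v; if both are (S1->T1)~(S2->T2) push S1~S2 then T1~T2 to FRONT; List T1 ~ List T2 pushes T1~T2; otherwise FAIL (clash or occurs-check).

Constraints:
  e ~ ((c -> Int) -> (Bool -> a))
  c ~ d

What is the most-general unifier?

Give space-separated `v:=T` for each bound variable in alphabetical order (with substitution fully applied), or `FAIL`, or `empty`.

Answer: c:=d e:=((d -> Int) -> (Bool -> a))

Derivation:
step 1: unify e ~ ((c -> Int) -> (Bool -> a))  [subst: {-} | 1 pending]
  bind e := ((c -> Int) -> (Bool -> a))
step 2: unify c ~ d  [subst: {e:=((c -> Int) -> (Bool -> a))} | 0 pending]
  bind c := d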